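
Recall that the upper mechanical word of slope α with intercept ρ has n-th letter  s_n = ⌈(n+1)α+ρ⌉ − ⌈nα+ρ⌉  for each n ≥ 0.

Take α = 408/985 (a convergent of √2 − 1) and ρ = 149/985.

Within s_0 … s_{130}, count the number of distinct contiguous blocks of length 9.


t_n = ⌈(n·408+149)/985⌉ for n = 0 … 131:
  n=0…9: ⌈149/985⌉=1 ⌈557/985⌉=1 ⌈965/985⌉=1 ⌈1373/985⌉=2 ⌈1781/985⌉=2 ⌈2189/985⌉=3 ⌈2597/985⌉=3 ⌈3005/985⌉=4 ⌈3413/985⌉=4 ⌈3821/985⌉=4
  n=10…19: ⌈4229/985⌉=5 ⌈4637/985⌉=5 ⌈5045/985⌉=6 ⌈5453/985⌉=6 ⌈5861/985⌉=6 ⌈6269/985⌉=7 ⌈6677/985⌉=7 ⌈7085/985⌉=8 ⌈7493/985⌉=8 ⌈7901/985⌉=9
  n=20…29: ⌈8309/985⌉=9 ⌈8717/985⌉=9 ⌈9125/985⌉=10 ⌈9533/985⌉=10 ⌈9941/985⌉=11 ⌈10349/985⌉=11 ⌈10757/985⌉=11 ⌈11165/985⌉=12 ⌈11573/985⌉=12 ⌈11981/985⌉=13
  n=30…39: ⌈12389/985⌉=13 ⌈12797/985⌉=13 ⌈13205/985⌉=14 ⌈13613/985⌉=14 ⌈14021/985⌉=15 ⌈14429/985⌉=15 ⌈14837/985⌉=16 ⌈15245/985⌉=16 ⌈15653/985⌉=16 ⌈16061/985⌉=17
  n=40…49: ⌈16469/985⌉=17 ⌈16877/985⌉=18 ⌈17285/985⌉=18 ⌈17693/985⌉=18 ⌈18101/985⌉=19 ⌈18509/985⌉=19 ⌈18917/985⌉=20 ⌈19325/985⌉=20 ⌈19733/985⌉=21 ⌈20141/985⌉=21
  n=50…59: ⌈20549/985⌉=21 ⌈20957/985⌉=22 ⌈21365/985⌉=22 ⌈21773/985⌉=23 ⌈22181/985⌉=23 ⌈22589/985⌉=23 ⌈22997/985⌉=24 ⌈23405/985⌉=24 ⌈23813/985⌉=25 ⌈24221/985⌉=25
  n=60…69: ⌈24629/985⌉=26 ⌈25037/985⌉=26 ⌈25445/985⌉=26 ⌈25853/985⌉=27 ⌈26261/985⌉=27 ⌈26669/985⌉=28 ⌈27077/985⌉=28 ⌈27485/985⌉=28 ⌈27893/985⌉=29 ⌈28301/985⌉=29
  n=70…79: ⌈28709/985⌉=30 ⌈29117/985⌉=30 ⌈29525/985⌉=30 ⌈29933/985⌉=31 ⌈30341/985⌉=31 ⌈30749/985⌉=32 ⌈31157/985⌉=32 ⌈31565/985⌉=33 ⌈31973/985⌉=33 ⌈32381/985⌉=33
  n=80…89: ⌈32789/985⌉=34 ⌈33197/985⌉=34 ⌈33605/985⌉=35 ⌈34013/985⌉=35 ⌈34421/985⌉=35 ⌈34829/985⌉=36 ⌈35237/985⌉=36 ⌈35645/985⌉=37 ⌈36053/985⌉=37 ⌈36461/985⌉=38
  n=90…99: ⌈36869/985⌉=38 ⌈37277/985⌉=38 ⌈37685/985⌉=39 ⌈38093/985⌉=39 ⌈38501/985⌉=40 ⌈38909/985⌉=40 ⌈39317/985⌉=40 ⌈39725/985⌉=41 ⌈40133/985⌉=41 ⌈40541/985⌉=42
  n=100…109: ⌈40949/985⌉=42 ⌈41357/985⌉=42 ⌈41765/985⌉=43 ⌈42173/985⌉=43 ⌈42581/985⌉=44 ⌈42989/985⌉=44 ⌈43397/985⌉=45 ⌈43805/985⌉=45 ⌈44213/985⌉=45 ⌈44621/985⌉=46
  n=110…119: ⌈45029/985⌉=46 ⌈45437/985⌉=47 ⌈45845/985⌉=47 ⌈46253/985⌉=47 ⌈46661/985⌉=48 ⌈47069/985⌉=48 ⌈47477/985⌉=49 ⌈47885/985⌉=49 ⌈48293/985⌉=50 ⌈48701/985⌉=50
  n=120…129: ⌈49109/985⌉=50 ⌈49517/985⌉=51 ⌈49925/985⌉=51 ⌈50333/985⌉=52 ⌈50741/985⌉=52 ⌈51149/985⌉=52 ⌈51557/985⌉=53 ⌈51965/985⌉=53 ⌈52373/985⌉=54 ⌈52781/985⌉=54
  n=130…131: ⌈53189/985⌉=54 ⌈53597/985⌉=55
s_n = t_(n+1) − t_n for n = 0 … 130 gives
prefix = 00101010010100101010010100101001010100101001010100101001010100101001010010101001010010101001010010100101010010100101010010100101001
slide a length-9 window over [0..8] … [122..130] (123 windows); first occurrence of each distinct factor:
  [  0..  8] 001010100
  [  1..  9] 010101001
  [  2.. 10] 101010010
  [  3.. 11] 010100101
  [  4.. 12] 101001010
  [  5.. 13] 010010100
  [  6.. 14] 100101001
  [  7.. 15] 001010010
  [ 10.. 18] 010010101
  [ 11.. 19] 100101010
  (the other 113 windows repeat one of these)
distinct factors: {001010010, 001010100, 010010100, 010010101, 010100101, 010101001, 100101001, 100101010, 101001010, 101010010}
count = 10  (Sturmian bound for length 9 is 10)

10


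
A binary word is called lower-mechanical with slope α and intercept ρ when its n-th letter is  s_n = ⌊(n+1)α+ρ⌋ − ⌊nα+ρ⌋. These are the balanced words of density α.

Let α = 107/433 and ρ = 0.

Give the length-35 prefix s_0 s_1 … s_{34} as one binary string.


n=0: ⌊(1·107)/433⌋ − ⌊(0·107)/433⌋ = ⌊107/433⌋ − ⌊0/433⌋ = 0 − 0 = 0
n=1: ⌊(2·107)/433⌋ − ⌊(1·107)/433⌋ = ⌊214/433⌋ − ⌊107/433⌋ = 0 − 0 = 0
n=2: ⌊(3·107)/433⌋ − ⌊(2·107)/433⌋ = ⌊321/433⌋ − ⌊214/433⌋ = 0 − 0 = 0
n=3: ⌊(4·107)/433⌋ − ⌊(3·107)/433⌋ = ⌊428/433⌋ − ⌊321/433⌋ = 0 − 0 = 0
n=4: ⌊(5·107)/433⌋ − ⌊(4·107)/433⌋ = ⌊535/433⌋ − ⌊428/433⌋ = 1 − 0 = 1
n=5: ⌊(6·107)/433⌋ − ⌊(5·107)/433⌋ = ⌊642/433⌋ − ⌊535/433⌋ = 1 − 1 = 0
n=6: ⌊(7·107)/433⌋ − ⌊(6·107)/433⌋ = ⌊749/433⌋ − ⌊642/433⌋ = 1 − 1 = 0
n=7: ⌊(8·107)/433⌋ − ⌊(7·107)/433⌋ = ⌊856/433⌋ − ⌊749/433⌋ = 1 − 1 = 0
n=8: ⌊(9·107)/433⌋ − ⌊(8·107)/433⌋ = ⌊963/433⌋ − ⌊856/433⌋ = 2 − 1 = 1
n=9: ⌊(10·107)/433⌋ − ⌊(9·107)/433⌋ = ⌊1070/433⌋ − ⌊963/433⌋ = 2 − 2 = 0
n=10: ⌊(11·107)/433⌋ − ⌊(10·107)/433⌋ = ⌊1177/433⌋ − ⌊1070/433⌋ = 2 − 2 = 0
n=11: ⌊(12·107)/433⌋ − ⌊(11·107)/433⌋ = ⌊1284/433⌋ − ⌊1177/433⌋ = 2 − 2 = 0
n=12: ⌊(13·107)/433⌋ − ⌊(12·107)/433⌋ = ⌊1391/433⌋ − ⌊1284/433⌋ = 3 − 2 = 1
n=13: ⌊(14·107)/433⌋ − ⌊(13·107)/433⌋ = ⌊1498/433⌋ − ⌊1391/433⌋ = 3 − 3 = 0
n=14: ⌊(15·107)/433⌋ − ⌊(14·107)/433⌋ = ⌊1605/433⌋ − ⌊1498/433⌋ = 3 − 3 = 0
n=15: ⌊(16·107)/433⌋ − ⌊(15·107)/433⌋ = ⌊1712/433⌋ − ⌊1605/433⌋ = 3 − 3 = 0
n=16: ⌊(17·107)/433⌋ − ⌊(16·107)/433⌋ = ⌊1819/433⌋ − ⌊1712/433⌋ = 4 − 3 = 1
n=17: ⌊(18·107)/433⌋ − ⌊(17·107)/433⌋ = ⌊1926/433⌋ − ⌊1819/433⌋ = 4 − 4 = 0
n=18: ⌊(19·107)/433⌋ − ⌊(18·107)/433⌋ = ⌊2033/433⌋ − ⌊1926/433⌋ = 4 − 4 = 0
n=19: ⌊(20·107)/433⌋ − ⌊(19·107)/433⌋ = ⌊2140/433⌋ − ⌊2033/433⌋ = 4 − 4 = 0
n=20: ⌊(21·107)/433⌋ − ⌊(20·107)/433⌋ = ⌊2247/433⌋ − ⌊2140/433⌋ = 5 − 4 = 1
n=21: ⌊(22·107)/433⌋ − ⌊(21·107)/433⌋ = ⌊2354/433⌋ − ⌊2247/433⌋ = 5 − 5 = 0
n=22: ⌊(23·107)/433⌋ − ⌊(22·107)/433⌋ = ⌊2461/433⌋ − ⌊2354/433⌋ = 5 − 5 = 0
n=23: ⌊(24·107)/433⌋ − ⌊(23·107)/433⌋ = ⌊2568/433⌋ − ⌊2461/433⌋ = 5 − 5 = 0
n=24: ⌊(25·107)/433⌋ − ⌊(24·107)/433⌋ = ⌊2675/433⌋ − ⌊2568/433⌋ = 6 − 5 = 1
n=25: ⌊(26·107)/433⌋ − ⌊(25·107)/433⌋ = ⌊2782/433⌋ − ⌊2675/433⌋ = 6 − 6 = 0
n=26: ⌊(27·107)/433⌋ − ⌊(26·107)/433⌋ = ⌊2889/433⌋ − ⌊2782/433⌋ = 6 − 6 = 0
n=27: ⌊(28·107)/433⌋ − ⌊(27·107)/433⌋ = ⌊2996/433⌋ − ⌊2889/433⌋ = 6 − 6 = 0
n=28: ⌊(29·107)/433⌋ − ⌊(28·107)/433⌋ = ⌊3103/433⌋ − ⌊2996/433⌋ = 7 − 6 = 1
n=29: ⌊(30·107)/433⌋ − ⌊(29·107)/433⌋ = ⌊3210/433⌋ − ⌊3103/433⌋ = 7 − 7 = 0
n=30: ⌊(31·107)/433⌋ − ⌊(30·107)/433⌋ = ⌊3317/433⌋ − ⌊3210/433⌋ = 7 − 7 = 0
n=31: ⌊(32·107)/433⌋ − ⌊(31·107)/433⌋ = ⌊3424/433⌋ − ⌊3317/433⌋ = 7 − 7 = 0
n=32: ⌊(33·107)/433⌋ − ⌊(32·107)/433⌋ = ⌊3531/433⌋ − ⌊3424/433⌋ = 8 − 7 = 1
n=33: ⌊(34·107)/433⌋ − ⌊(33·107)/433⌋ = ⌊3638/433⌋ − ⌊3531/433⌋ = 8 − 8 = 0
n=34: ⌊(35·107)/433⌋ − ⌊(34·107)/433⌋ = ⌊3745/433⌋ − ⌊3638/433⌋ = 8 − 8 = 0

00001000100010001000100010001000100


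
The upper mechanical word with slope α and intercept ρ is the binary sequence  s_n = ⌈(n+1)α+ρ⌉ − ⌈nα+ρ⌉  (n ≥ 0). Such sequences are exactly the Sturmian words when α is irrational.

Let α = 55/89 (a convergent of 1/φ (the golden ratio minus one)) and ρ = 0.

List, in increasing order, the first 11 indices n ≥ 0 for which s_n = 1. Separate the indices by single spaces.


0 1 3 4 6 8 9 11 12 14 16

n=0: ⌈55/89⌉−⌈0/89⌉ = 1−0 = 1  ← one
n=1: ⌈110/89⌉−⌈55/89⌉ = 2−1 = 1  ← one
n=2: ⌈165/89⌉−⌈110/89⌉ = 2−2 = 0
n=3: ⌈220/89⌉−⌈165/89⌉ = 3−2 = 1  ← one
n=4: ⌈275/89⌉−⌈220/89⌉ = 4−3 = 1  ← one
n=5: ⌈330/89⌉−⌈275/89⌉ = 4−4 = 0
n=6: ⌈385/89⌉−⌈330/89⌉ = 5−4 = 1  ← one
n=7: ⌈440/89⌉−⌈385/89⌉ = 5−5 = 0
n=8: ⌈495/89⌉−⌈440/89⌉ = 6−5 = 1  ← one
n=9: ⌈550/89⌉−⌈495/89⌉ = 7−6 = 1  ← one
n=10: ⌈605/89⌉−⌈550/89⌉ = 7−7 = 0
n=11: ⌈660/89⌉−⌈605/89⌉ = 8−7 = 1  ← one
n=12: ⌈715/89⌉−⌈660/89⌉ = 9−8 = 1  ← one
n=13: ⌈770/89⌉−⌈715/89⌉ = 9−9 = 0
n=14: ⌈825/89⌉−⌈770/89⌉ = 10−9 = 1  ← one
n=15: ⌈880/89⌉−⌈825/89⌉ = 10−10 = 0
n=16: ⌈935/89⌉−⌈880/89⌉ = 11−10 = 1  ← one
positions of the first 11 ones: 0 1 3 4 6 8 9 11 12 14 16


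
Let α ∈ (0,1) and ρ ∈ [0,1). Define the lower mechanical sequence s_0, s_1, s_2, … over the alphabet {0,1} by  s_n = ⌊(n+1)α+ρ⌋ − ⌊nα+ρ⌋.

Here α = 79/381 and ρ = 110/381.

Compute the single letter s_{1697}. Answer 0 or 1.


0

(n+1)α + ρ = (1698·79 + 110) / 381 = 134252/381
nα + ρ     = (1697·79 + 110) / 381 = 134173/381
⌊134252/381⌋ = 352,  ⌊134173/381⌋ = 352
s_{1697} = 352 − 352 = 0


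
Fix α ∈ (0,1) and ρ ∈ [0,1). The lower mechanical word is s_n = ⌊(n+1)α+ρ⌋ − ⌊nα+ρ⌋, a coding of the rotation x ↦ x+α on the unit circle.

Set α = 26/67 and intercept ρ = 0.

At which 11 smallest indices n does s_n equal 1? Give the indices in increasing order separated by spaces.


2 5 7 10 12 15 18 20 23 25 28

n=0: ⌊26/67⌋−⌊0/67⌋ = 0−0 = 0
n=1: ⌊52/67⌋−⌊26/67⌋ = 0−0 = 0
n=2: ⌊78/67⌋−⌊52/67⌋ = 1−0 = 1  ← one
n=3: ⌊104/67⌋−⌊78/67⌋ = 1−1 = 0
n=4: ⌊130/67⌋−⌊104/67⌋ = 1−1 = 0
n=5: ⌊156/67⌋−⌊130/67⌋ = 2−1 = 1  ← one
n=6: ⌊182/67⌋−⌊156/67⌋ = 2−2 = 0
n=7: ⌊208/67⌋−⌊182/67⌋ = 3−2 = 1  ← one
n=8: ⌊234/67⌋−⌊208/67⌋ = 3−3 = 0
n=9: ⌊260/67⌋−⌊234/67⌋ = 3−3 = 0
n=10: ⌊286/67⌋−⌊260/67⌋ = 4−3 = 1  ← one
n=11: ⌊312/67⌋−⌊286/67⌋ = 4−4 = 0
n=12: ⌊338/67⌋−⌊312/67⌋ = 5−4 = 1  ← one
n=13: ⌊364/67⌋−⌊338/67⌋ = 5−5 = 0
n=14: ⌊390/67⌋−⌊364/67⌋ = 5−5 = 0
n=15: ⌊416/67⌋−⌊390/67⌋ = 6−5 = 1  ← one
n=16: ⌊442/67⌋−⌊416/67⌋ = 6−6 = 0
n=17: ⌊468/67⌋−⌊442/67⌋ = 6−6 = 0
n=18: ⌊494/67⌋−⌊468/67⌋ = 7−6 = 1  ← one
n=19: ⌊520/67⌋−⌊494/67⌋ = 7−7 = 0
n=20: ⌊546/67⌋−⌊520/67⌋ = 8−7 = 1  ← one
n=21: ⌊572/67⌋−⌊546/67⌋ = 8−8 = 0
n=22: ⌊598/67⌋−⌊572/67⌋ = 8−8 = 0
n=23: ⌊624/67⌋−⌊598/67⌋ = 9−8 = 1  ← one
n=24: ⌊650/67⌋−⌊624/67⌋ = 9−9 = 0
n=25: ⌊676/67⌋−⌊650/67⌋ = 10−9 = 1  ← one
n=26: ⌊702/67⌋−⌊676/67⌋ = 10−10 = 0
n=27: ⌊728/67⌋−⌊702/67⌋ = 10−10 = 0
n=28: ⌊754/67⌋−⌊728/67⌋ = 11−10 = 1  ← one
positions of the first 11 ones: 2 5 7 10 12 15 18 20 23 25 28


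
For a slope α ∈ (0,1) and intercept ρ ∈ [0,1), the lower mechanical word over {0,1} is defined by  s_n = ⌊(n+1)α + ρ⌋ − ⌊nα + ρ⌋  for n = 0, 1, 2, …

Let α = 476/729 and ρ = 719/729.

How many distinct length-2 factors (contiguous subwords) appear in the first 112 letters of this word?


3

t_n = ⌊(n·476+719)/729⌋ for n = 0 … 112:
  n=0…9: ⌊719/729⌋=0 ⌊1195/729⌋=1 ⌊1671/729⌋=2 ⌊2147/729⌋=2 ⌊2623/729⌋=3 ⌊3099/729⌋=4 ⌊3575/729⌋=4 ⌊4051/729⌋=5 ⌊4527/729⌋=6 ⌊5003/729⌋=6
  n=10…19: ⌊5479/729⌋=7 ⌊5955/729⌋=8 ⌊6431/729⌋=8 ⌊6907/729⌋=9 ⌊7383/729⌋=10 ⌊7859/729⌋=10 ⌊8335/729⌋=11 ⌊8811/729⌋=12 ⌊9287/729⌋=12 ⌊9763/729⌋=13
  n=20…29: ⌊10239/729⌋=14 ⌊10715/729⌋=14 ⌊11191/729⌋=15 ⌊11667/729⌋=16 ⌊12143/729⌋=16 ⌊12619/729⌋=17 ⌊13095/729⌋=17 ⌊13571/729⌋=18 ⌊14047/729⌋=19 ⌊14523/729⌋=19
  n=30…39: ⌊14999/729⌋=20 ⌊15475/729⌋=21 ⌊15951/729⌋=21 ⌊16427/729⌋=22 ⌊16903/729⌋=23 ⌊17379/729⌋=23 ⌊17855/729⌋=24 ⌊18331/729⌋=25 ⌊18807/729⌋=25 ⌊19283/729⌋=26
  n=40…49: ⌊19759/729⌋=27 ⌊20235/729⌋=27 ⌊20711/729⌋=28 ⌊21187/729⌋=29 ⌊21663/729⌋=29 ⌊22139/729⌋=30 ⌊22615/729⌋=31 ⌊23091/729⌋=31 ⌊23567/729⌋=32 ⌊24043/729⌋=32
  n=50…59: ⌊24519/729⌋=33 ⌊24995/729⌋=34 ⌊25471/729⌋=34 ⌊25947/729⌋=35 ⌊26423/729⌋=36 ⌊26899/729⌋=36 ⌊27375/729⌋=37 ⌊27851/729⌋=38 ⌊28327/729⌋=38 ⌊28803/729⌋=39
  n=60…69: ⌊29279/729⌋=40 ⌊29755/729⌋=40 ⌊30231/729⌋=41 ⌊30707/729⌋=42 ⌊31183/729⌋=42 ⌊31659/729⌋=43 ⌊32135/729⌋=44 ⌊32611/729⌋=44 ⌊33087/729⌋=45 ⌊33563/729⌋=46
  n=70…79: ⌊34039/729⌋=46 ⌊34515/729⌋=47 ⌊34991/729⌋=47 ⌊35467/729⌋=48 ⌊35943/729⌋=49 ⌊36419/729⌋=49 ⌊36895/729⌋=50 ⌊37371/729⌋=51 ⌊37847/729⌋=51 ⌊38323/729⌋=52
  n=80…89: ⌊38799/729⌋=53 ⌊39275/729⌋=53 ⌊39751/729⌋=54 ⌊40227/729⌋=55 ⌊40703/729⌋=55 ⌊41179/729⌋=56 ⌊41655/729⌋=57 ⌊42131/729⌋=57 ⌊42607/729⌋=58 ⌊43083/729⌋=59
  n=90…99: ⌊43559/729⌋=59 ⌊44035/729⌋=60 ⌊44511/729⌋=61 ⌊44987/729⌋=61 ⌊45463/729⌋=62 ⌊45939/729⌋=63 ⌊46415/729⌋=63 ⌊46891/729⌋=64 ⌊47367/729⌋=64 ⌊47843/729⌋=65
  n=100…109: ⌊48319/729⌋=66 ⌊48795/729⌋=66 ⌊49271/729⌋=67 ⌊49747/729⌋=68 ⌊50223/729⌋=68 ⌊50699/729⌋=69 ⌊51175/729⌋=70 ⌊51651/729⌋=70 ⌊52127/729⌋=71 ⌊52603/729⌋=72
  n=110…112: ⌊53079/729⌋=72 ⌊53555/729⌋=73 ⌊54031/729⌋=74
s_n = t_(n+1) − t_n for n = 0 … 111 gives
prefix = 1101101101101101101101101011011011011011011011010110110110110110110110101101101101101101101101101011011011011011
slide a length-2 window over [0..1] … [110..111] (111 windows); first occurrence of each distinct factor:
  [  0..  1] 11
  [  1..  2] 10
  [  2..  3] 01
  (the other 108 windows repeat one of these)
distinct factors: {01, 10, 11}
count = 3  (Sturmian bound for length 2 is 3)


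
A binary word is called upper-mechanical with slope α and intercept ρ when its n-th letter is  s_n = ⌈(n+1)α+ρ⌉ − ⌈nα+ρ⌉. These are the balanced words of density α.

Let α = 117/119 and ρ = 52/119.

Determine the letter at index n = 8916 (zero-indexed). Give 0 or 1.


(n+1)α + ρ = (8917·117 + 52) / 119 = 1043341/119
nα + ρ     = (8916·117 + 52) / 119 = 1043224/119
⌈1043341/119⌉ = 8768,  ⌈1043224/119⌉ = 8767
s_{8916} = 8768 − 8767 = 1

1


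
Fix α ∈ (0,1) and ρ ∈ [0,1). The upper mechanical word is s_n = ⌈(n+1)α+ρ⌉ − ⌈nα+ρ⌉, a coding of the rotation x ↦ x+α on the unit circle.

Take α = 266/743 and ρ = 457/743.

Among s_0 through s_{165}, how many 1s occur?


#1s = Σ_{n=0}^{165} s_n = Σ_{n=0}^{165} (⌈(n+1)α+ρ⌉ − ⌈nα+ρ⌉)
the sum telescopes: every ⌈nα+ρ⌉ with 0 < n < 166 appears once with + and once with −, leaving ⌈166α+ρ⌉ − ⌈0·α+ρ⌉
166α + ρ = (166·266 + 457) / 743 = 44613/743
ρ = 457/743
⌈44613/743⌉ = 61,  ⌈457/743⌉ = 1
#1s = 61 − 1 = 60

60


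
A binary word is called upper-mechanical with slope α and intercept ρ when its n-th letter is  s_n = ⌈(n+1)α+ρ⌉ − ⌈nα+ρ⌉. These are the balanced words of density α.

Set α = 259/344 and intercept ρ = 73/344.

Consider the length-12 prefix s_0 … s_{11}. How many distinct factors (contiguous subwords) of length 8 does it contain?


4

t_n = ⌈(n·259+73)/344⌉ for n = 0 … 12:
  n=0…9: ⌈73/344⌉=1 ⌈332/344⌉=1 ⌈591/344⌉=2 ⌈850/344⌉=3 ⌈1109/344⌉=4 ⌈1368/344⌉=4 ⌈1627/344⌉=5 ⌈1886/344⌉=6 ⌈2145/344⌉=7 ⌈2404/344⌉=7
  n=10…12: ⌈2663/344⌉=8 ⌈2922/344⌉=9 ⌈3181/344⌉=10
s_n = t_(n+1) − t_n for n = 0 … 11 gives
prefix = 011101110111
slide a length-8 window over [0..7] … [4..11] (5 windows); first occurrence of each distinct factor:
  [  0..  7] 01110111
  [  1..  8] 11101110
  [  2..  9] 11011101
  [  3.. 10] 10111011
  (the other 1 window repeats one of these)
distinct factors: {01110111, 10111011, 11011101, 11101110}
count = 4  (Sturmian bound for length 8 is 9)


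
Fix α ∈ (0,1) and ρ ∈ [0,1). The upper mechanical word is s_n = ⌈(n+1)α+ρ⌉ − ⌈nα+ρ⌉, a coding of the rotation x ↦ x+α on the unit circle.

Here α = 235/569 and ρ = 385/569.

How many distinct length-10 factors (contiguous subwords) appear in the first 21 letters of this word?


t_n = ⌈(n·235+385)/569⌉ for n = 0 … 21:
  n=0…9: ⌈385/569⌉=1 ⌈620/569⌉=2 ⌈855/569⌉=2 ⌈1090/569⌉=2 ⌈1325/569⌉=3 ⌈1560/569⌉=3 ⌈1795/569⌉=4 ⌈2030/569⌉=4 ⌈2265/569⌉=4 ⌈2500/569⌉=5
  n=10…19: ⌈2735/569⌉=5 ⌈2970/569⌉=6 ⌈3205/569⌉=6 ⌈3440/569⌉=7 ⌈3675/569⌉=7 ⌈3910/569⌉=7 ⌈4145/569⌉=8 ⌈4380/569⌉=8 ⌈4615/569⌉=9 ⌈4850/569⌉=9
  n=20…21: ⌈5085/569⌉=9 ⌈5320/569⌉=10
s_n = t_(n+1) − t_n for n = 0 … 20 gives
prefix = 100101001010100101001
slide a length-10 window over [0..9] … [11..20] (12 windows); first occurrence of each distinct factor:
  [  0..  9] 1001010010
  [  1.. 10] 0010100101
  [  2.. 11] 0101001010
  [  3.. 12] 1010010101
  [  4.. 13] 0100101010
  [  5.. 14] 1001010100
  [  6.. 15] 0010101001
  [  7.. 16] 0101010010
  [  8.. 17] 1010100101
  [ 10.. 19] 1010010100
  [ 11.. 20] 0100101001
  (the other 1 window repeats one of these)
distinct factors: {0010100101, 0010101001, 0100101001, 0100101010, 0101001010, 0101010010, 1001010010, 1001010100, 1010010100, 1010010101, 1010100101}
count = 11  (Sturmian bound for length 10 is 11)

11


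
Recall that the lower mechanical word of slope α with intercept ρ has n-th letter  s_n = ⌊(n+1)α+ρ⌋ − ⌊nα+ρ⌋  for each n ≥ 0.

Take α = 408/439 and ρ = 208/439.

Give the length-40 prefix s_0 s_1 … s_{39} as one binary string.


n=0: ⌊(1·408+208)/439⌋ − ⌊(0·408+208)/439⌋ = ⌊616/439⌋ − ⌊208/439⌋ = 1 − 0 = 1
n=1: ⌊(2·408+208)/439⌋ − ⌊(1·408+208)/439⌋ = ⌊1024/439⌋ − ⌊616/439⌋ = 2 − 1 = 1
n=2: ⌊(3·408+208)/439⌋ − ⌊(2·408+208)/439⌋ = ⌊1432/439⌋ − ⌊1024/439⌋ = 3 − 2 = 1
n=3: ⌊(4·408+208)/439⌋ − ⌊(3·408+208)/439⌋ = ⌊1840/439⌋ − ⌊1432/439⌋ = 4 − 3 = 1
n=4: ⌊(5·408+208)/439⌋ − ⌊(4·408+208)/439⌋ = ⌊2248/439⌋ − ⌊1840/439⌋ = 5 − 4 = 1
n=5: ⌊(6·408+208)/439⌋ − ⌊(5·408+208)/439⌋ = ⌊2656/439⌋ − ⌊2248/439⌋ = 6 − 5 = 1
n=6: ⌊(7·408+208)/439⌋ − ⌊(6·408+208)/439⌋ = ⌊3064/439⌋ − ⌊2656/439⌋ = 6 − 6 = 0
n=7: ⌊(8·408+208)/439⌋ − ⌊(7·408+208)/439⌋ = ⌊3472/439⌋ − ⌊3064/439⌋ = 7 − 6 = 1
n=8: ⌊(9·408+208)/439⌋ − ⌊(8·408+208)/439⌋ = ⌊3880/439⌋ − ⌊3472/439⌋ = 8 − 7 = 1
n=9: ⌊(10·408+208)/439⌋ − ⌊(9·408+208)/439⌋ = ⌊4288/439⌋ − ⌊3880/439⌋ = 9 − 8 = 1
n=10: ⌊(11·408+208)/439⌋ − ⌊(10·408+208)/439⌋ = ⌊4696/439⌋ − ⌊4288/439⌋ = 10 − 9 = 1
n=11: ⌊(12·408+208)/439⌋ − ⌊(11·408+208)/439⌋ = ⌊5104/439⌋ − ⌊4696/439⌋ = 11 − 10 = 1
n=12: ⌊(13·408+208)/439⌋ − ⌊(12·408+208)/439⌋ = ⌊5512/439⌋ − ⌊5104/439⌋ = 12 − 11 = 1
n=13: ⌊(14·408+208)/439⌋ − ⌊(13·408+208)/439⌋ = ⌊5920/439⌋ − ⌊5512/439⌋ = 13 − 12 = 1
n=14: ⌊(15·408+208)/439⌋ − ⌊(14·408+208)/439⌋ = ⌊6328/439⌋ − ⌊5920/439⌋ = 14 − 13 = 1
n=15: ⌊(16·408+208)/439⌋ − ⌊(15·408+208)/439⌋ = ⌊6736/439⌋ − ⌊6328/439⌋ = 15 − 14 = 1
n=16: ⌊(17·408+208)/439⌋ − ⌊(16·408+208)/439⌋ = ⌊7144/439⌋ − ⌊6736/439⌋ = 16 − 15 = 1
n=17: ⌊(18·408+208)/439⌋ − ⌊(17·408+208)/439⌋ = ⌊7552/439⌋ − ⌊7144/439⌋ = 17 − 16 = 1
n=18: ⌊(19·408+208)/439⌋ − ⌊(18·408+208)/439⌋ = ⌊7960/439⌋ − ⌊7552/439⌋ = 18 − 17 = 1
n=19: ⌊(20·408+208)/439⌋ − ⌊(19·408+208)/439⌋ = ⌊8368/439⌋ − ⌊7960/439⌋ = 19 − 18 = 1
n=20: ⌊(21·408+208)/439⌋ − ⌊(20·408+208)/439⌋ = ⌊8776/439⌋ − ⌊8368/439⌋ = 19 − 19 = 0
n=21: ⌊(22·408+208)/439⌋ − ⌊(21·408+208)/439⌋ = ⌊9184/439⌋ − ⌊8776/439⌋ = 20 − 19 = 1
n=22: ⌊(23·408+208)/439⌋ − ⌊(22·408+208)/439⌋ = ⌊9592/439⌋ − ⌊9184/439⌋ = 21 − 20 = 1
n=23: ⌊(24·408+208)/439⌋ − ⌊(23·408+208)/439⌋ = ⌊10000/439⌋ − ⌊9592/439⌋ = 22 − 21 = 1
n=24: ⌊(25·408+208)/439⌋ − ⌊(24·408+208)/439⌋ = ⌊10408/439⌋ − ⌊10000/439⌋ = 23 − 22 = 1
n=25: ⌊(26·408+208)/439⌋ − ⌊(25·408+208)/439⌋ = ⌊10816/439⌋ − ⌊10408/439⌋ = 24 − 23 = 1
n=26: ⌊(27·408+208)/439⌋ − ⌊(26·408+208)/439⌋ = ⌊11224/439⌋ − ⌊10816/439⌋ = 25 − 24 = 1
n=27: ⌊(28·408+208)/439⌋ − ⌊(27·408+208)/439⌋ = ⌊11632/439⌋ − ⌊11224/439⌋ = 26 − 25 = 1
n=28: ⌊(29·408+208)/439⌋ − ⌊(28·408+208)/439⌋ = ⌊12040/439⌋ − ⌊11632/439⌋ = 27 − 26 = 1
n=29: ⌊(30·408+208)/439⌋ − ⌊(29·408+208)/439⌋ = ⌊12448/439⌋ − ⌊12040/439⌋ = 28 − 27 = 1
n=30: ⌊(31·408+208)/439⌋ − ⌊(30·408+208)/439⌋ = ⌊12856/439⌋ − ⌊12448/439⌋ = 29 − 28 = 1
n=31: ⌊(32·408+208)/439⌋ − ⌊(31·408+208)/439⌋ = ⌊13264/439⌋ − ⌊12856/439⌋ = 30 − 29 = 1
n=32: ⌊(33·408+208)/439⌋ − ⌊(32·408+208)/439⌋ = ⌊13672/439⌋ − ⌊13264/439⌋ = 31 − 30 = 1
n=33: ⌊(34·408+208)/439⌋ − ⌊(33·408+208)/439⌋ = ⌊14080/439⌋ − ⌊13672/439⌋ = 32 − 31 = 1
n=34: ⌊(35·408+208)/439⌋ − ⌊(34·408+208)/439⌋ = ⌊14488/439⌋ − ⌊14080/439⌋ = 33 − 32 = 1
n=35: ⌊(36·408+208)/439⌋ − ⌊(35·408+208)/439⌋ = ⌊14896/439⌋ − ⌊14488/439⌋ = 33 − 33 = 0
n=36: ⌊(37·408+208)/439⌋ − ⌊(36·408+208)/439⌋ = ⌊15304/439⌋ − ⌊14896/439⌋ = 34 − 33 = 1
n=37: ⌊(38·408+208)/439⌋ − ⌊(37·408+208)/439⌋ = ⌊15712/439⌋ − ⌊15304/439⌋ = 35 − 34 = 1
n=38: ⌊(39·408+208)/439⌋ − ⌊(38·408+208)/439⌋ = ⌊16120/439⌋ − ⌊15712/439⌋ = 36 − 35 = 1
n=39: ⌊(40·408+208)/439⌋ − ⌊(39·408+208)/439⌋ = ⌊16528/439⌋ − ⌊16120/439⌋ = 37 − 36 = 1

1111110111111111111101111111111111101111


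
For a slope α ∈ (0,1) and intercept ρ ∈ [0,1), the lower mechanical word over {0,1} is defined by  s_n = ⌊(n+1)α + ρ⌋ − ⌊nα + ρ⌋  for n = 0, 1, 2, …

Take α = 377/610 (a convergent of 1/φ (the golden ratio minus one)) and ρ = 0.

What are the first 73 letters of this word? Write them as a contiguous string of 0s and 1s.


n=0: ⌊(1·377)/610⌋ − ⌊(0·377)/610⌋ = ⌊377/610⌋ − ⌊0/610⌋ = 0 − 0 = 0
n=1: ⌊(2·377)/610⌋ − ⌊(1·377)/610⌋ = ⌊754/610⌋ − ⌊377/610⌋ = 1 − 0 = 1
n=2: ⌊(3·377)/610⌋ − ⌊(2·377)/610⌋ = ⌊1131/610⌋ − ⌊754/610⌋ = 1 − 1 = 0
n=3: ⌊(4·377)/610⌋ − ⌊(3·377)/610⌋ = ⌊1508/610⌋ − ⌊1131/610⌋ = 2 − 1 = 1
n=4: ⌊(5·377)/610⌋ − ⌊(4·377)/610⌋ = ⌊1885/610⌋ − ⌊1508/610⌋ = 3 − 2 = 1
n=5: ⌊(6·377)/610⌋ − ⌊(5·377)/610⌋ = ⌊2262/610⌋ − ⌊1885/610⌋ = 3 − 3 = 0
n=6: ⌊(7·377)/610⌋ − ⌊(6·377)/610⌋ = ⌊2639/610⌋ − ⌊2262/610⌋ = 4 − 3 = 1
n=7: ⌊(8·377)/610⌋ − ⌊(7·377)/610⌋ = ⌊3016/610⌋ − ⌊2639/610⌋ = 4 − 4 = 0
n=8: ⌊(9·377)/610⌋ − ⌊(8·377)/610⌋ = ⌊3393/610⌋ − ⌊3016/610⌋ = 5 − 4 = 1
n=9: ⌊(10·377)/610⌋ − ⌊(9·377)/610⌋ = ⌊3770/610⌋ − ⌊3393/610⌋ = 6 − 5 = 1
n=10: ⌊(11·377)/610⌋ − ⌊(10·377)/610⌋ = ⌊4147/610⌋ − ⌊3770/610⌋ = 6 − 6 = 0
n=11: ⌊(12·377)/610⌋ − ⌊(11·377)/610⌋ = ⌊4524/610⌋ − ⌊4147/610⌋ = 7 − 6 = 1
n=12: ⌊(13·377)/610⌋ − ⌊(12·377)/610⌋ = ⌊4901/610⌋ − ⌊4524/610⌋ = 8 − 7 = 1
n=13: ⌊(14·377)/610⌋ − ⌊(13·377)/610⌋ = ⌊5278/610⌋ − ⌊4901/610⌋ = 8 − 8 = 0
n=14: ⌊(15·377)/610⌋ − ⌊(14·377)/610⌋ = ⌊5655/610⌋ − ⌊5278/610⌋ = 9 − 8 = 1
n=15: ⌊(16·377)/610⌋ − ⌊(15·377)/610⌋ = ⌊6032/610⌋ − ⌊5655/610⌋ = 9 − 9 = 0
n=16: ⌊(17·377)/610⌋ − ⌊(16·377)/610⌋ = ⌊6409/610⌋ − ⌊6032/610⌋ = 10 − 9 = 1
n=17: ⌊(18·377)/610⌋ − ⌊(17·377)/610⌋ = ⌊6786/610⌋ − ⌊6409/610⌋ = 11 − 10 = 1
n=18: ⌊(19·377)/610⌋ − ⌊(18·377)/610⌋ = ⌊7163/610⌋ − ⌊6786/610⌋ = 11 − 11 = 0
n=19: ⌊(20·377)/610⌋ − ⌊(19·377)/610⌋ = ⌊7540/610⌋ − ⌊7163/610⌋ = 12 − 11 = 1
n=20: ⌊(21·377)/610⌋ − ⌊(20·377)/610⌋ = ⌊7917/610⌋ − ⌊7540/610⌋ = 12 − 12 = 0
n=21: ⌊(22·377)/610⌋ − ⌊(21·377)/610⌋ = ⌊8294/610⌋ − ⌊7917/610⌋ = 13 − 12 = 1
n=22: ⌊(23·377)/610⌋ − ⌊(22·377)/610⌋ = ⌊8671/610⌋ − ⌊8294/610⌋ = 14 − 13 = 1
n=23: ⌊(24·377)/610⌋ − ⌊(23·377)/610⌋ = ⌊9048/610⌋ − ⌊8671/610⌋ = 14 − 14 = 0
n=24: ⌊(25·377)/610⌋ − ⌊(24·377)/610⌋ = ⌊9425/610⌋ − ⌊9048/610⌋ = 15 − 14 = 1
n=25: ⌊(26·377)/610⌋ − ⌊(25·377)/610⌋ = ⌊9802/610⌋ − ⌊9425/610⌋ = 16 − 15 = 1
n=26: ⌊(27·377)/610⌋ − ⌊(26·377)/610⌋ = ⌊10179/610⌋ − ⌊9802/610⌋ = 16 − 16 = 0
n=27: ⌊(28·377)/610⌋ − ⌊(27·377)/610⌋ = ⌊10556/610⌋ − ⌊10179/610⌋ = 17 − 16 = 1
n=28: ⌊(29·377)/610⌋ − ⌊(28·377)/610⌋ = ⌊10933/610⌋ − ⌊10556/610⌋ = 17 − 17 = 0
n=29: ⌊(30·377)/610⌋ − ⌊(29·377)/610⌋ = ⌊11310/610⌋ − ⌊10933/610⌋ = 18 − 17 = 1
n=30: ⌊(31·377)/610⌋ − ⌊(30·377)/610⌋ = ⌊11687/610⌋ − ⌊11310/610⌋ = 19 − 18 = 1
n=31: ⌊(32·377)/610⌋ − ⌊(31·377)/610⌋ = ⌊12064/610⌋ − ⌊11687/610⌋ = 19 − 19 = 0
n=32: ⌊(33·377)/610⌋ − ⌊(32·377)/610⌋ = ⌊12441/610⌋ − ⌊12064/610⌋ = 20 − 19 = 1
n=33: ⌊(34·377)/610⌋ − ⌊(33·377)/610⌋ = ⌊12818/610⌋ − ⌊12441/610⌋ = 21 − 20 = 1
n=34: ⌊(35·377)/610⌋ − ⌊(34·377)/610⌋ = ⌊13195/610⌋ − ⌊12818/610⌋ = 21 − 21 = 0
n=35: ⌊(36·377)/610⌋ − ⌊(35·377)/610⌋ = ⌊13572/610⌋ − ⌊13195/610⌋ = 22 − 21 = 1
n=36: ⌊(37·377)/610⌋ − ⌊(36·377)/610⌋ = ⌊13949/610⌋ − ⌊13572/610⌋ = 22 − 22 = 0
n=37: ⌊(38·377)/610⌋ − ⌊(37·377)/610⌋ = ⌊14326/610⌋ − ⌊13949/610⌋ = 23 − 22 = 1
n=38: ⌊(39·377)/610⌋ − ⌊(38·377)/610⌋ = ⌊14703/610⌋ − ⌊14326/610⌋ = 24 − 23 = 1
n=39: ⌊(40·377)/610⌋ − ⌊(39·377)/610⌋ = ⌊15080/610⌋ − ⌊14703/610⌋ = 24 − 24 = 0
n=40: ⌊(41·377)/610⌋ − ⌊(40·377)/610⌋ = ⌊15457/610⌋ − ⌊15080/610⌋ = 25 − 24 = 1
n=41: ⌊(42·377)/610⌋ − ⌊(41·377)/610⌋ = ⌊15834/610⌋ − ⌊15457/610⌋ = 25 − 25 = 0
n=42: ⌊(43·377)/610⌋ − ⌊(42·377)/610⌋ = ⌊16211/610⌋ − ⌊15834/610⌋ = 26 − 25 = 1
n=43: ⌊(44·377)/610⌋ − ⌊(43·377)/610⌋ = ⌊16588/610⌋ − ⌊16211/610⌋ = 27 − 26 = 1
n=44: ⌊(45·377)/610⌋ − ⌊(44·377)/610⌋ = ⌊16965/610⌋ − ⌊16588/610⌋ = 27 − 27 = 0
n=45: ⌊(46·377)/610⌋ − ⌊(45·377)/610⌋ = ⌊17342/610⌋ − ⌊16965/610⌋ = 28 − 27 = 1
n=46: ⌊(47·377)/610⌋ − ⌊(46·377)/610⌋ = ⌊17719/610⌋ − ⌊17342/610⌋ = 29 − 28 = 1
n=47: ⌊(48·377)/610⌋ − ⌊(47·377)/610⌋ = ⌊18096/610⌋ − ⌊17719/610⌋ = 29 − 29 = 0
n=48: ⌊(49·377)/610⌋ − ⌊(48·377)/610⌋ = ⌊18473/610⌋ − ⌊18096/610⌋ = 30 − 29 = 1
n=49: ⌊(50·377)/610⌋ − ⌊(49·377)/610⌋ = ⌊18850/610⌋ − ⌊18473/610⌋ = 30 − 30 = 0
n=50: ⌊(51·377)/610⌋ − ⌊(50·377)/610⌋ = ⌊19227/610⌋ − ⌊18850/610⌋ = 31 − 30 = 1
n=51: ⌊(52·377)/610⌋ − ⌊(51·377)/610⌋ = ⌊19604/610⌋ − ⌊19227/610⌋ = 32 − 31 = 1
n=52: ⌊(53·377)/610⌋ − ⌊(52·377)/610⌋ = ⌊19981/610⌋ − ⌊19604/610⌋ = 32 − 32 = 0
n=53: ⌊(54·377)/610⌋ − ⌊(53·377)/610⌋ = ⌊20358/610⌋ − ⌊19981/610⌋ = 33 − 32 = 1
n=54: ⌊(55·377)/610⌋ − ⌊(54·377)/610⌋ = ⌊20735/610⌋ − ⌊20358/610⌋ = 33 − 33 = 0
n=55: ⌊(56·377)/610⌋ − ⌊(55·377)/610⌋ = ⌊21112/610⌋ − ⌊20735/610⌋ = 34 − 33 = 1
n=56: ⌊(57·377)/610⌋ − ⌊(56·377)/610⌋ = ⌊21489/610⌋ − ⌊21112/610⌋ = 35 − 34 = 1
n=57: ⌊(58·377)/610⌋ − ⌊(57·377)/610⌋ = ⌊21866/610⌋ − ⌊21489/610⌋ = 35 − 35 = 0
n=58: ⌊(59·377)/610⌋ − ⌊(58·377)/610⌋ = ⌊22243/610⌋ − ⌊21866/610⌋ = 36 − 35 = 1
n=59: ⌊(60·377)/610⌋ − ⌊(59·377)/610⌋ = ⌊22620/610⌋ − ⌊22243/610⌋ = 37 − 36 = 1
n=60: ⌊(61·377)/610⌋ − ⌊(60·377)/610⌋ = ⌊22997/610⌋ − ⌊22620/610⌋ = 37 − 37 = 0
n=61: ⌊(62·377)/610⌋ − ⌊(61·377)/610⌋ = ⌊23374/610⌋ − ⌊22997/610⌋ = 38 − 37 = 1
n=62: ⌊(63·377)/610⌋ − ⌊(62·377)/610⌋ = ⌊23751/610⌋ − ⌊23374/610⌋ = 38 − 38 = 0
n=63: ⌊(64·377)/610⌋ − ⌊(63·377)/610⌋ = ⌊24128/610⌋ − ⌊23751/610⌋ = 39 − 38 = 1
n=64: ⌊(65·377)/610⌋ − ⌊(64·377)/610⌋ = ⌊24505/610⌋ − ⌊24128/610⌋ = 40 − 39 = 1
n=65: ⌊(66·377)/610⌋ − ⌊(65·377)/610⌋ = ⌊24882/610⌋ − ⌊24505/610⌋ = 40 − 40 = 0
n=66: ⌊(67·377)/610⌋ − ⌊(66·377)/610⌋ = ⌊25259/610⌋ − ⌊24882/610⌋ = 41 − 40 = 1
n=67: ⌊(68·377)/610⌋ − ⌊(67·377)/610⌋ = ⌊25636/610⌋ − ⌊25259/610⌋ = 42 − 41 = 1
n=68: ⌊(69·377)/610⌋ − ⌊(68·377)/610⌋ = ⌊26013/610⌋ − ⌊25636/610⌋ = 42 − 42 = 0
n=69: ⌊(70·377)/610⌋ − ⌊(69·377)/610⌋ = ⌊26390/610⌋ − ⌊26013/610⌋ = 43 − 42 = 1
n=70: ⌊(71·377)/610⌋ − ⌊(70·377)/610⌋ = ⌊26767/610⌋ − ⌊26390/610⌋ = 43 − 43 = 0
n=71: ⌊(72·377)/610⌋ − ⌊(71·377)/610⌋ = ⌊27144/610⌋ − ⌊26767/610⌋ = 44 − 43 = 1
n=72: ⌊(73·377)/610⌋ − ⌊(72·377)/610⌋ = ⌊27521/610⌋ − ⌊27144/610⌋ = 45 − 44 = 1

0101101011011010110101101101011011010110101101101011010110110101101101011


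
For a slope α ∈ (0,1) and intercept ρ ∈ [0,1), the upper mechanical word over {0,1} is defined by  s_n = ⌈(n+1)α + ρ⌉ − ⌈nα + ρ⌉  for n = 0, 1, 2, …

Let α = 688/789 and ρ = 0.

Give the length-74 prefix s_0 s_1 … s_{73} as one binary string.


n=0: ⌈(1·688)/789⌉ − ⌈(0·688)/789⌉ = ⌈688/789⌉ − ⌈0/789⌉ = 1 − 0 = 1
n=1: ⌈(2·688)/789⌉ − ⌈(1·688)/789⌉ = ⌈1376/789⌉ − ⌈688/789⌉ = 2 − 1 = 1
n=2: ⌈(3·688)/789⌉ − ⌈(2·688)/789⌉ = ⌈2064/789⌉ − ⌈1376/789⌉ = 3 − 2 = 1
n=3: ⌈(4·688)/789⌉ − ⌈(3·688)/789⌉ = ⌈2752/789⌉ − ⌈2064/789⌉ = 4 − 3 = 1
n=4: ⌈(5·688)/789⌉ − ⌈(4·688)/789⌉ = ⌈3440/789⌉ − ⌈2752/789⌉ = 5 − 4 = 1
n=5: ⌈(6·688)/789⌉ − ⌈(5·688)/789⌉ = ⌈4128/789⌉ − ⌈3440/789⌉ = 6 − 5 = 1
n=6: ⌈(7·688)/789⌉ − ⌈(6·688)/789⌉ = ⌈4816/789⌉ − ⌈4128/789⌉ = 7 − 6 = 1
n=7: ⌈(8·688)/789⌉ − ⌈(7·688)/789⌉ = ⌈5504/789⌉ − ⌈4816/789⌉ = 7 − 7 = 0
n=8: ⌈(9·688)/789⌉ − ⌈(8·688)/789⌉ = ⌈6192/789⌉ − ⌈5504/789⌉ = 8 − 7 = 1
n=9: ⌈(10·688)/789⌉ − ⌈(9·688)/789⌉ = ⌈6880/789⌉ − ⌈6192/789⌉ = 9 − 8 = 1
n=10: ⌈(11·688)/789⌉ − ⌈(10·688)/789⌉ = ⌈7568/789⌉ − ⌈6880/789⌉ = 10 − 9 = 1
n=11: ⌈(12·688)/789⌉ − ⌈(11·688)/789⌉ = ⌈8256/789⌉ − ⌈7568/789⌉ = 11 − 10 = 1
n=12: ⌈(13·688)/789⌉ − ⌈(12·688)/789⌉ = ⌈8944/789⌉ − ⌈8256/789⌉ = 12 − 11 = 1
n=13: ⌈(14·688)/789⌉ − ⌈(13·688)/789⌉ = ⌈9632/789⌉ − ⌈8944/789⌉ = 13 − 12 = 1
n=14: ⌈(15·688)/789⌉ − ⌈(14·688)/789⌉ = ⌈10320/789⌉ − ⌈9632/789⌉ = 14 − 13 = 1
n=15: ⌈(16·688)/789⌉ − ⌈(15·688)/789⌉ = ⌈11008/789⌉ − ⌈10320/789⌉ = 14 − 14 = 0
n=16: ⌈(17·688)/789⌉ − ⌈(16·688)/789⌉ = ⌈11696/789⌉ − ⌈11008/789⌉ = 15 − 14 = 1
n=17: ⌈(18·688)/789⌉ − ⌈(17·688)/789⌉ = ⌈12384/789⌉ − ⌈11696/789⌉ = 16 − 15 = 1
n=18: ⌈(19·688)/789⌉ − ⌈(18·688)/789⌉ = ⌈13072/789⌉ − ⌈12384/789⌉ = 17 − 16 = 1
n=19: ⌈(20·688)/789⌉ − ⌈(19·688)/789⌉ = ⌈13760/789⌉ − ⌈13072/789⌉ = 18 − 17 = 1
n=20: ⌈(21·688)/789⌉ − ⌈(20·688)/789⌉ = ⌈14448/789⌉ − ⌈13760/789⌉ = 19 − 18 = 1
n=21: ⌈(22·688)/789⌉ − ⌈(21·688)/789⌉ = ⌈15136/789⌉ − ⌈14448/789⌉ = 20 − 19 = 1
n=22: ⌈(23·688)/789⌉ − ⌈(22·688)/789⌉ = ⌈15824/789⌉ − ⌈15136/789⌉ = 21 − 20 = 1
n=23: ⌈(24·688)/789⌉ − ⌈(23·688)/789⌉ = ⌈16512/789⌉ − ⌈15824/789⌉ = 21 − 21 = 0
n=24: ⌈(25·688)/789⌉ − ⌈(24·688)/789⌉ = ⌈17200/789⌉ − ⌈16512/789⌉ = 22 − 21 = 1
n=25: ⌈(26·688)/789⌉ − ⌈(25·688)/789⌉ = ⌈17888/789⌉ − ⌈17200/789⌉ = 23 − 22 = 1
n=26: ⌈(27·688)/789⌉ − ⌈(26·688)/789⌉ = ⌈18576/789⌉ − ⌈17888/789⌉ = 24 − 23 = 1
n=27: ⌈(28·688)/789⌉ − ⌈(27·688)/789⌉ = ⌈19264/789⌉ − ⌈18576/789⌉ = 25 − 24 = 1
n=28: ⌈(29·688)/789⌉ − ⌈(28·688)/789⌉ = ⌈19952/789⌉ − ⌈19264/789⌉ = 26 − 25 = 1
n=29: ⌈(30·688)/789⌉ − ⌈(29·688)/789⌉ = ⌈20640/789⌉ − ⌈19952/789⌉ = 27 − 26 = 1
n=30: ⌈(31·688)/789⌉ − ⌈(30·688)/789⌉ = ⌈21328/789⌉ − ⌈20640/789⌉ = 28 − 27 = 1
n=31: ⌈(32·688)/789⌉ − ⌈(31·688)/789⌉ = ⌈22016/789⌉ − ⌈21328/789⌉ = 28 − 28 = 0
n=32: ⌈(33·688)/789⌉ − ⌈(32·688)/789⌉ = ⌈22704/789⌉ − ⌈22016/789⌉ = 29 − 28 = 1
n=33: ⌈(34·688)/789⌉ − ⌈(33·688)/789⌉ = ⌈23392/789⌉ − ⌈22704/789⌉ = 30 − 29 = 1
n=34: ⌈(35·688)/789⌉ − ⌈(34·688)/789⌉ = ⌈24080/789⌉ − ⌈23392/789⌉ = 31 − 30 = 1
n=35: ⌈(36·688)/789⌉ − ⌈(35·688)/789⌉ = ⌈24768/789⌉ − ⌈24080/789⌉ = 32 − 31 = 1
n=36: ⌈(37·688)/789⌉ − ⌈(36·688)/789⌉ = ⌈25456/789⌉ − ⌈24768/789⌉ = 33 − 32 = 1
n=37: ⌈(38·688)/789⌉ − ⌈(37·688)/789⌉ = ⌈26144/789⌉ − ⌈25456/789⌉ = 34 − 33 = 1
n=38: ⌈(39·688)/789⌉ − ⌈(38·688)/789⌉ = ⌈26832/789⌉ − ⌈26144/789⌉ = 35 − 34 = 1
n=39: ⌈(40·688)/789⌉ − ⌈(39·688)/789⌉ = ⌈27520/789⌉ − ⌈26832/789⌉ = 35 − 35 = 0
n=40: ⌈(41·688)/789⌉ − ⌈(40·688)/789⌉ = ⌈28208/789⌉ − ⌈27520/789⌉ = 36 − 35 = 1
n=41: ⌈(42·688)/789⌉ − ⌈(41·688)/789⌉ = ⌈28896/789⌉ − ⌈28208/789⌉ = 37 − 36 = 1
n=42: ⌈(43·688)/789⌉ − ⌈(42·688)/789⌉ = ⌈29584/789⌉ − ⌈28896/789⌉ = 38 − 37 = 1
n=43: ⌈(44·688)/789⌉ − ⌈(43·688)/789⌉ = ⌈30272/789⌉ − ⌈29584/789⌉ = 39 − 38 = 1
n=44: ⌈(45·688)/789⌉ − ⌈(44·688)/789⌉ = ⌈30960/789⌉ − ⌈30272/789⌉ = 40 − 39 = 1
n=45: ⌈(46·688)/789⌉ − ⌈(45·688)/789⌉ = ⌈31648/789⌉ − ⌈30960/789⌉ = 41 − 40 = 1
n=46: ⌈(47·688)/789⌉ − ⌈(46·688)/789⌉ = ⌈32336/789⌉ − ⌈31648/789⌉ = 41 − 41 = 0
n=47: ⌈(48·688)/789⌉ − ⌈(47·688)/789⌉ = ⌈33024/789⌉ − ⌈32336/789⌉ = 42 − 41 = 1
n=48: ⌈(49·688)/789⌉ − ⌈(48·688)/789⌉ = ⌈33712/789⌉ − ⌈33024/789⌉ = 43 − 42 = 1
n=49: ⌈(50·688)/789⌉ − ⌈(49·688)/789⌉ = ⌈34400/789⌉ − ⌈33712/789⌉ = 44 − 43 = 1
n=50: ⌈(51·688)/789⌉ − ⌈(50·688)/789⌉ = ⌈35088/789⌉ − ⌈34400/789⌉ = 45 − 44 = 1
n=51: ⌈(52·688)/789⌉ − ⌈(51·688)/789⌉ = ⌈35776/789⌉ − ⌈35088/789⌉ = 46 − 45 = 1
n=52: ⌈(53·688)/789⌉ − ⌈(52·688)/789⌉ = ⌈36464/789⌉ − ⌈35776/789⌉ = 47 − 46 = 1
n=53: ⌈(54·688)/789⌉ − ⌈(53·688)/789⌉ = ⌈37152/789⌉ − ⌈36464/789⌉ = 48 − 47 = 1
n=54: ⌈(55·688)/789⌉ − ⌈(54·688)/789⌉ = ⌈37840/789⌉ − ⌈37152/789⌉ = 48 − 48 = 0
n=55: ⌈(56·688)/789⌉ − ⌈(55·688)/789⌉ = ⌈38528/789⌉ − ⌈37840/789⌉ = 49 − 48 = 1
n=56: ⌈(57·688)/789⌉ − ⌈(56·688)/789⌉ = ⌈39216/789⌉ − ⌈38528/789⌉ = 50 − 49 = 1
n=57: ⌈(58·688)/789⌉ − ⌈(57·688)/789⌉ = ⌈39904/789⌉ − ⌈39216/789⌉ = 51 − 50 = 1
n=58: ⌈(59·688)/789⌉ − ⌈(58·688)/789⌉ = ⌈40592/789⌉ − ⌈39904/789⌉ = 52 − 51 = 1
n=59: ⌈(60·688)/789⌉ − ⌈(59·688)/789⌉ = ⌈41280/789⌉ − ⌈40592/789⌉ = 53 − 52 = 1
n=60: ⌈(61·688)/789⌉ − ⌈(60·688)/789⌉ = ⌈41968/789⌉ − ⌈41280/789⌉ = 54 − 53 = 1
n=61: ⌈(62·688)/789⌉ − ⌈(61·688)/789⌉ = ⌈42656/789⌉ − ⌈41968/789⌉ = 55 − 54 = 1
n=62: ⌈(63·688)/789⌉ − ⌈(62·688)/789⌉ = ⌈43344/789⌉ − ⌈42656/789⌉ = 55 − 55 = 0
n=63: ⌈(64·688)/789⌉ − ⌈(63·688)/789⌉ = ⌈44032/789⌉ − ⌈43344/789⌉ = 56 − 55 = 1
n=64: ⌈(65·688)/789⌉ − ⌈(64·688)/789⌉ = ⌈44720/789⌉ − ⌈44032/789⌉ = 57 − 56 = 1
n=65: ⌈(66·688)/789⌉ − ⌈(65·688)/789⌉ = ⌈45408/789⌉ − ⌈44720/789⌉ = 58 − 57 = 1
n=66: ⌈(67·688)/789⌉ − ⌈(66·688)/789⌉ = ⌈46096/789⌉ − ⌈45408/789⌉ = 59 − 58 = 1
n=67: ⌈(68·688)/789⌉ − ⌈(67·688)/789⌉ = ⌈46784/789⌉ − ⌈46096/789⌉ = 60 − 59 = 1
n=68: ⌈(69·688)/789⌉ − ⌈(68·688)/789⌉ = ⌈47472/789⌉ − ⌈46784/789⌉ = 61 − 60 = 1
n=69: ⌈(70·688)/789⌉ − ⌈(69·688)/789⌉ = ⌈48160/789⌉ − ⌈47472/789⌉ = 62 − 61 = 1
n=70: ⌈(71·688)/789⌉ − ⌈(70·688)/789⌉ = ⌈48848/789⌉ − ⌈48160/789⌉ = 62 − 62 = 0
n=71: ⌈(72·688)/789⌉ − ⌈(71·688)/789⌉ = ⌈49536/789⌉ − ⌈48848/789⌉ = 63 − 62 = 1
n=72: ⌈(73·688)/789⌉ − ⌈(72·688)/789⌉ = ⌈50224/789⌉ − ⌈49536/789⌉ = 64 − 63 = 1
n=73: ⌈(74·688)/789⌉ − ⌈(73·688)/789⌉ = ⌈50912/789⌉ − ⌈50224/789⌉ = 65 − 64 = 1

11111110111111101111111011111110111111101111110111111101111111011111110111


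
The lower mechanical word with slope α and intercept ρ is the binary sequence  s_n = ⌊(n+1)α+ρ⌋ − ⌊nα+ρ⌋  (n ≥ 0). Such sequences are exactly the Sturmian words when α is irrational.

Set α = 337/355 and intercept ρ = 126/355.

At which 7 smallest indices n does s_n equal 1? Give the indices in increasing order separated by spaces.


n=0: ⌊463/355⌋−⌊126/355⌋ = 1−0 = 1  ← one
n=1: ⌊800/355⌋−⌊463/355⌋ = 2−1 = 1  ← one
n=2: ⌊1137/355⌋−⌊800/355⌋ = 3−2 = 1  ← one
n=3: ⌊1474/355⌋−⌊1137/355⌋ = 4−3 = 1  ← one
n=4: ⌊1811/355⌋−⌊1474/355⌋ = 5−4 = 1  ← one
n=5: ⌊2148/355⌋−⌊1811/355⌋ = 6−5 = 1  ← one
n=6: ⌊2485/355⌋−⌊2148/355⌋ = 7−6 = 1  ← one
positions of the first 7 ones: 0 1 2 3 4 5 6

0 1 2 3 4 5 6


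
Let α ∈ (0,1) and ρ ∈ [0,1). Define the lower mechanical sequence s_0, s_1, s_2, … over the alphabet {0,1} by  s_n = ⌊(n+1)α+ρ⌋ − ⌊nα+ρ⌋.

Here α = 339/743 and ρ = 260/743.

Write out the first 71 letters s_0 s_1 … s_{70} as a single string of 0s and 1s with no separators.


n=0: ⌊(1·339+260)/743⌋ − ⌊(0·339+260)/743⌋ = ⌊599/743⌋ − ⌊260/743⌋ = 0 − 0 = 0
n=1: ⌊(2·339+260)/743⌋ − ⌊(1·339+260)/743⌋ = ⌊938/743⌋ − ⌊599/743⌋ = 1 − 0 = 1
n=2: ⌊(3·339+260)/743⌋ − ⌊(2·339+260)/743⌋ = ⌊1277/743⌋ − ⌊938/743⌋ = 1 − 1 = 0
n=3: ⌊(4·339+260)/743⌋ − ⌊(3·339+260)/743⌋ = ⌊1616/743⌋ − ⌊1277/743⌋ = 2 − 1 = 1
n=4: ⌊(5·339+260)/743⌋ − ⌊(4·339+260)/743⌋ = ⌊1955/743⌋ − ⌊1616/743⌋ = 2 − 2 = 0
n=5: ⌊(6·339+260)/743⌋ − ⌊(5·339+260)/743⌋ = ⌊2294/743⌋ − ⌊1955/743⌋ = 3 − 2 = 1
n=6: ⌊(7·339+260)/743⌋ − ⌊(6·339+260)/743⌋ = ⌊2633/743⌋ − ⌊2294/743⌋ = 3 − 3 = 0
n=7: ⌊(8·339+260)/743⌋ − ⌊(7·339+260)/743⌋ = ⌊2972/743⌋ − ⌊2633/743⌋ = 4 − 3 = 1
n=8: ⌊(9·339+260)/743⌋ − ⌊(8·339+260)/743⌋ = ⌊3311/743⌋ − ⌊2972/743⌋ = 4 − 4 = 0
n=9: ⌊(10·339+260)/743⌋ − ⌊(9·339+260)/743⌋ = ⌊3650/743⌋ − ⌊3311/743⌋ = 4 − 4 = 0
n=10: ⌊(11·339+260)/743⌋ − ⌊(10·339+260)/743⌋ = ⌊3989/743⌋ − ⌊3650/743⌋ = 5 − 4 = 1
n=11: ⌊(12·339+260)/743⌋ − ⌊(11·339+260)/743⌋ = ⌊4328/743⌋ − ⌊3989/743⌋ = 5 − 5 = 0
n=12: ⌊(13·339+260)/743⌋ − ⌊(12·339+260)/743⌋ = ⌊4667/743⌋ − ⌊4328/743⌋ = 6 − 5 = 1
n=13: ⌊(14·339+260)/743⌋ − ⌊(13·339+260)/743⌋ = ⌊5006/743⌋ − ⌊4667/743⌋ = 6 − 6 = 0
n=14: ⌊(15·339+260)/743⌋ − ⌊(14·339+260)/743⌋ = ⌊5345/743⌋ − ⌊5006/743⌋ = 7 − 6 = 1
n=15: ⌊(16·339+260)/743⌋ − ⌊(15·339+260)/743⌋ = ⌊5684/743⌋ − ⌊5345/743⌋ = 7 − 7 = 0
n=16: ⌊(17·339+260)/743⌋ − ⌊(16·339+260)/743⌋ = ⌊6023/743⌋ − ⌊5684/743⌋ = 8 − 7 = 1
n=17: ⌊(18·339+260)/743⌋ − ⌊(17·339+260)/743⌋ = ⌊6362/743⌋ − ⌊6023/743⌋ = 8 − 8 = 0
n=18: ⌊(19·339+260)/743⌋ − ⌊(18·339+260)/743⌋ = ⌊6701/743⌋ − ⌊6362/743⌋ = 9 − 8 = 1
n=19: ⌊(20·339+260)/743⌋ − ⌊(19·339+260)/743⌋ = ⌊7040/743⌋ − ⌊6701/743⌋ = 9 − 9 = 0
n=20: ⌊(21·339+260)/743⌋ − ⌊(20·339+260)/743⌋ = ⌊7379/743⌋ − ⌊7040/743⌋ = 9 − 9 = 0
n=21: ⌊(22·339+260)/743⌋ − ⌊(21·339+260)/743⌋ = ⌊7718/743⌋ − ⌊7379/743⌋ = 10 − 9 = 1
n=22: ⌊(23·339+260)/743⌋ − ⌊(22·339+260)/743⌋ = ⌊8057/743⌋ − ⌊7718/743⌋ = 10 − 10 = 0
n=23: ⌊(24·339+260)/743⌋ − ⌊(23·339+260)/743⌋ = ⌊8396/743⌋ − ⌊8057/743⌋ = 11 − 10 = 1
n=24: ⌊(25·339+260)/743⌋ − ⌊(24·339+260)/743⌋ = ⌊8735/743⌋ − ⌊8396/743⌋ = 11 − 11 = 0
n=25: ⌊(26·339+260)/743⌋ − ⌊(25·339+260)/743⌋ = ⌊9074/743⌋ − ⌊8735/743⌋ = 12 − 11 = 1
n=26: ⌊(27·339+260)/743⌋ − ⌊(26·339+260)/743⌋ = ⌊9413/743⌋ − ⌊9074/743⌋ = 12 − 12 = 0
n=27: ⌊(28·339+260)/743⌋ − ⌊(27·339+260)/743⌋ = ⌊9752/743⌋ − ⌊9413/743⌋ = 13 − 12 = 1
n=28: ⌊(29·339+260)/743⌋ − ⌊(28·339+260)/743⌋ = ⌊10091/743⌋ − ⌊9752/743⌋ = 13 − 13 = 0
n=29: ⌊(30·339+260)/743⌋ − ⌊(29·339+260)/743⌋ = ⌊10430/743⌋ − ⌊10091/743⌋ = 14 − 13 = 1
n=30: ⌊(31·339+260)/743⌋ − ⌊(30·339+260)/743⌋ = ⌊10769/743⌋ − ⌊10430/743⌋ = 14 − 14 = 0
n=31: ⌊(32·339+260)/743⌋ − ⌊(31·339+260)/743⌋ = ⌊11108/743⌋ − ⌊10769/743⌋ = 14 − 14 = 0
n=32: ⌊(33·339+260)/743⌋ − ⌊(32·339+260)/743⌋ = ⌊11447/743⌋ − ⌊11108/743⌋ = 15 − 14 = 1
n=33: ⌊(34·339+260)/743⌋ − ⌊(33·339+260)/743⌋ = ⌊11786/743⌋ − ⌊11447/743⌋ = 15 − 15 = 0
n=34: ⌊(35·339+260)/743⌋ − ⌊(34·339+260)/743⌋ = ⌊12125/743⌋ − ⌊11786/743⌋ = 16 − 15 = 1
n=35: ⌊(36·339+260)/743⌋ − ⌊(35·339+260)/743⌋ = ⌊12464/743⌋ − ⌊12125/743⌋ = 16 − 16 = 0
n=36: ⌊(37·339+260)/743⌋ − ⌊(36·339+260)/743⌋ = ⌊12803/743⌋ − ⌊12464/743⌋ = 17 − 16 = 1
n=37: ⌊(38·339+260)/743⌋ − ⌊(37·339+260)/743⌋ = ⌊13142/743⌋ − ⌊12803/743⌋ = 17 − 17 = 0
n=38: ⌊(39·339+260)/743⌋ − ⌊(38·339+260)/743⌋ = ⌊13481/743⌋ − ⌊13142/743⌋ = 18 − 17 = 1
n=39: ⌊(40·339+260)/743⌋ − ⌊(39·339+260)/743⌋ = ⌊13820/743⌋ − ⌊13481/743⌋ = 18 − 18 = 0
n=40: ⌊(41·339+260)/743⌋ − ⌊(40·339+260)/743⌋ = ⌊14159/743⌋ − ⌊13820/743⌋ = 19 − 18 = 1
n=41: ⌊(42·339+260)/743⌋ − ⌊(41·339+260)/743⌋ = ⌊14498/743⌋ − ⌊14159/743⌋ = 19 − 19 = 0
n=42: ⌊(43·339+260)/743⌋ − ⌊(42·339+260)/743⌋ = ⌊14837/743⌋ − ⌊14498/743⌋ = 19 − 19 = 0
n=43: ⌊(44·339+260)/743⌋ − ⌊(43·339+260)/743⌋ = ⌊15176/743⌋ − ⌊14837/743⌋ = 20 − 19 = 1
n=44: ⌊(45·339+260)/743⌋ − ⌊(44·339+260)/743⌋ = ⌊15515/743⌋ − ⌊15176/743⌋ = 20 − 20 = 0
n=45: ⌊(46·339+260)/743⌋ − ⌊(45·339+260)/743⌋ = ⌊15854/743⌋ − ⌊15515/743⌋ = 21 − 20 = 1
n=46: ⌊(47·339+260)/743⌋ − ⌊(46·339+260)/743⌋ = ⌊16193/743⌋ − ⌊15854/743⌋ = 21 − 21 = 0
n=47: ⌊(48·339+260)/743⌋ − ⌊(47·339+260)/743⌋ = ⌊16532/743⌋ − ⌊16193/743⌋ = 22 − 21 = 1
n=48: ⌊(49·339+260)/743⌋ − ⌊(48·339+260)/743⌋ = ⌊16871/743⌋ − ⌊16532/743⌋ = 22 − 22 = 0
n=49: ⌊(50·339+260)/743⌋ − ⌊(49·339+260)/743⌋ = ⌊17210/743⌋ − ⌊16871/743⌋ = 23 − 22 = 1
n=50: ⌊(51·339+260)/743⌋ − ⌊(50·339+260)/743⌋ = ⌊17549/743⌋ − ⌊17210/743⌋ = 23 − 23 = 0
n=51: ⌊(52·339+260)/743⌋ − ⌊(51·339+260)/743⌋ = ⌊17888/743⌋ − ⌊17549/743⌋ = 24 − 23 = 1
n=52: ⌊(53·339+260)/743⌋ − ⌊(52·339+260)/743⌋ = ⌊18227/743⌋ − ⌊17888/743⌋ = 24 − 24 = 0
n=53: ⌊(54·339+260)/743⌋ − ⌊(53·339+260)/743⌋ = ⌊18566/743⌋ − ⌊18227/743⌋ = 24 − 24 = 0
n=54: ⌊(55·339+260)/743⌋ − ⌊(54·339+260)/743⌋ = ⌊18905/743⌋ − ⌊18566/743⌋ = 25 − 24 = 1
n=55: ⌊(56·339+260)/743⌋ − ⌊(55·339+260)/743⌋ = ⌊19244/743⌋ − ⌊18905/743⌋ = 25 − 25 = 0
n=56: ⌊(57·339+260)/743⌋ − ⌊(56·339+260)/743⌋ = ⌊19583/743⌋ − ⌊19244/743⌋ = 26 − 25 = 1
n=57: ⌊(58·339+260)/743⌋ − ⌊(57·339+260)/743⌋ = ⌊19922/743⌋ − ⌊19583/743⌋ = 26 − 26 = 0
n=58: ⌊(59·339+260)/743⌋ − ⌊(58·339+260)/743⌋ = ⌊20261/743⌋ − ⌊19922/743⌋ = 27 − 26 = 1
n=59: ⌊(60·339+260)/743⌋ − ⌊(59·339+260)/743⌋ = ⌊20600/743⌋ − ⌊20261/743⌋ = 27 − 27 = 0
n=60: ⌊(61·339+260)/743⌋ − ⌊(60·339+260)/743⌋ = ⌊20939/743⌋ − ⌊20600/743⌋ = 28 − 27 = 1
n=61: ⌊(62·339+260)/743⌋ − ⌊(61·339+260)/743⌋ = ⌊21278/743⌋ − ⌊20939/743⌋ = 28 − 28 = 0
n=62: ⌊(63·339+260)/743⌋ − ⌊(62·339+260)/743⌋ = ⌊21617/743⌋ − ⌊21278/743⌋ = 29 − 28 = 1
n=63: ⌊(64·339+260)/743⌋ − ⌊(63·339+260)/743⌋ = ⌊21956/743⌋ − ⌊21617/743⌋ = 29 − 29 = 0
n=64: ⌊(65·339+260)/743⌋ − ⌊(64·339+260)/743⌋ = ⌊22295/743⌋ − ⌊21956/743⌋ = 30 − 29 = 1
n=65: ⌊(66·339+260)/743⌋ − ⌊(65·339+260)/743⌋ = ⌊22634/743⌋ − ⌊22295/743⌋ = 30 − 30 = 0
n=66: ⌊(67·339+260)/743⌋ − ⌊(66·339+260)/743⌋ = ⌊22973/743⌋ − ⌊22634/743⌋ = 30 − 30 = 0
n=67: ⌊(68·339+260)/743⌋ − ⌊(67·339+260)/743⌋ = ⌊23312/743⌋ − ⌊22973/743⌋ = 31 − 30 = 1
n=68: ⌊(69·339+260)/743⌋ − ⌊(68·339+260)/743⌋ = ⌊23651/743⌋ − ⌊23312/743⌋ = 31 − 31 = 0
n=69: ⌊(70·339+260)/743⌋ − ⌊(69·339+260)/743⌋ = ⌊23990/743⌋ − ⌊23651/743⌋ = 32 − 31 = 1
n=70: ⌊(71·339+260)/743⌋ − ⌊(70·339+260)/743⌋ = ⌊24329/743⌋ − ⌊23990/743⌋ = 32 − 32 = 0

01010101001010101010010101010100101010101001010101010010101010101001010
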